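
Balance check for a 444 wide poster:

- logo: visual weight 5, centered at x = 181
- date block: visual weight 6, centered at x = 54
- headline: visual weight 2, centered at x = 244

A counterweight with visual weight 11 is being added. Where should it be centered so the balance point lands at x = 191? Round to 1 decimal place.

With the counterweight, Σw becomes 5 + 6 + 2 + 11 = 24.
x: need Σw·x = 24·191 = 4584. Existing = 5·181 + 6·54 + 2·244 = 1717. Remainder 2867 / 11 ≈ 260.64.

x ≈ 260.6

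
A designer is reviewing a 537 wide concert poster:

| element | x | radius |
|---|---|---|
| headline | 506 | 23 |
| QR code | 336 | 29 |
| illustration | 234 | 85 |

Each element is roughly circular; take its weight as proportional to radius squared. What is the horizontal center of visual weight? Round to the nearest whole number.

r² weights: headline 23² = 529, QR code 29² = 841, illustration 85² = 7225. Total = 8595.
Σw·x = 529·506 + 841·336 + 7225·234 = 2240900, so x̄ = 2240900/8595 ≈ 260.72.

x ≈ 261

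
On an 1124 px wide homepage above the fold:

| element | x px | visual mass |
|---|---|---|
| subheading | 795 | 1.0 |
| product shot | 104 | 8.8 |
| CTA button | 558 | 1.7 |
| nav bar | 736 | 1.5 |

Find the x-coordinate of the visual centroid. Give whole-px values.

Weights sum to 1.0 + 8.8 + 1.7 + 1.5 = 13.0.
x-moment: 1.0·795 + 8.8·104 + 1.7·558 + 1.5·736 = 3762.8; centroid 3762.8/13.0 ≈ 289.45.

x ≈ 289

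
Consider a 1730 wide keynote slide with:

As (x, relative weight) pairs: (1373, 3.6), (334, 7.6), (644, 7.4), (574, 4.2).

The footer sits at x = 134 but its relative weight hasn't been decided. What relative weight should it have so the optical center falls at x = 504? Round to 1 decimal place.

Known weights sum to 3.6 + 7.6 + 7.4 + 4.2 = 22.8; their moment is 3.6·1373 + 7.6·334 + 7.4·644 + 4.2·574 = 14657.6.
For the centroid to hit 504: (14657.6 + w·134) / (22.8 + w) = 504.
Rearranging, w·(134 − 504) = 504·22.8 − 14657.6 = -3166.4, so w ≈ -3166.4/-370 = 8.56.

w ≈ 8.6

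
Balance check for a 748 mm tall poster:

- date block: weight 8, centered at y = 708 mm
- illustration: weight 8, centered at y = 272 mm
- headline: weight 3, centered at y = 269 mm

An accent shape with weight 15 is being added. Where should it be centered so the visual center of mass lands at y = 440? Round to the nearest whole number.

With the accent shape, Σw becomes 8 + 8 + 3 + 15 = 34.
y: need Σw·y = 34·440 = 14960. Existing = 8·708 + 8·272 + 3·269 = 8647. Remainder 6313 / 15 ≈ 420.87.

y ≈ 421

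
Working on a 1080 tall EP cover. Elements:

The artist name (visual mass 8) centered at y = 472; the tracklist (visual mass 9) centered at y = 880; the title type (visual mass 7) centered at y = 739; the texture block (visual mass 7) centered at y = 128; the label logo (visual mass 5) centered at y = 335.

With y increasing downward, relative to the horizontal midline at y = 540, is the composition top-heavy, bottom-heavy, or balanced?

Total weight = 8 + 9 + 7 + 7 + 5 = 36.
y: (8·472 + 9·880 + 7·739 + 7·128 + 5·335) / 36 = 19440 / 36 ≈ 540.00
540.00 = 540 exactly: balanced.

balanced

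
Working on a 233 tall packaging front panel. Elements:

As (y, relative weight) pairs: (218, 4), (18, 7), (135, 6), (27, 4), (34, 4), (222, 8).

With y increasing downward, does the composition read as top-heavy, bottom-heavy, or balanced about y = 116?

Total weight = 4 + 7 + 6 + 4 + 4 + 8 = 33.
Σw·y = 3828; ȳ = 3828/33 ≈ 116.00.
That equals the midline 116 — balanced.

balanced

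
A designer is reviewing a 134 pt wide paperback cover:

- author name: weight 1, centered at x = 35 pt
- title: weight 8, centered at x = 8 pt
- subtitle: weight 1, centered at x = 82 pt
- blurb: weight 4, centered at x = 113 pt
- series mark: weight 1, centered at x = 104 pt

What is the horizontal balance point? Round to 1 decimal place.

x ≈ 49.1

Total weight = 1 + 8 + 1 + 4 + 1 = 15.
x-moment: 1·35 + 8·8 + 1·82 + 4·113 + 1·104 = 737; centroid 737/15 ≈ 49.13.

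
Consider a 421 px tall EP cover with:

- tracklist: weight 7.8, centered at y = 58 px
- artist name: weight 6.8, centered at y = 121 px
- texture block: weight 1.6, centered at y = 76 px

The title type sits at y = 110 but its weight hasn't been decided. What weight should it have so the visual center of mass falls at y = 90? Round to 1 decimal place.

Existing Σw = 16.2 (7.8 + 6.8 + 1.6); existing moment 7.8·58 + 6.8·121 + 1.6·76 = 1396.8.
Set Σw·y/Σw = 90: (1396.8 + 110w) = 90·(16.2 + w).
Rearranging, w·(110 − 90) = 90·16.2 − 1396.8 = 61.2, so w ≈ 61.2/20 = 3.06.

w ≈ 3.1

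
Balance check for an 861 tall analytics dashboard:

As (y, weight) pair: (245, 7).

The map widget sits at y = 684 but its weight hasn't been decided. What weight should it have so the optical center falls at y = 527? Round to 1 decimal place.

The single fixed element contributes weight 7, moment 7·245 = 1715.
For the centroid to hit 527: (1715 + w·684) / (7 + w) = 527.
Rearranging, w·(684 − 527) = 527·7 − 1715 = 1974, so w ≈ 1974/157 = 12.57.

w ≈ 12.6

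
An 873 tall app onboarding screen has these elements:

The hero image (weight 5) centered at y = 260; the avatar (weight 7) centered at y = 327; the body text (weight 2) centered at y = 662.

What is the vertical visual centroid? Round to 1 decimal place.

Total weight = 5 + 7 + 2 = 14.
y: (5·260 + 7·327 + 2·662) / 14 = 4913 / 14 ≈ 350.93

y ≈ 350.9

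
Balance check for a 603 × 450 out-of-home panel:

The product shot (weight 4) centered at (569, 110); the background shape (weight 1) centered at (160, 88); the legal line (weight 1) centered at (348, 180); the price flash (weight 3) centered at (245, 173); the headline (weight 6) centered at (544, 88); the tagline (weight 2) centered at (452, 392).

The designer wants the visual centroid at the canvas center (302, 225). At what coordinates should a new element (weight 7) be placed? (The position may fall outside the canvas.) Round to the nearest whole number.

With the new element, Σw becomes 4 + 1 + 1 + 3 + 6 + 2 + 7 = 24.
x: target moment 24×302 = 7248; current 4·569 + 1·160 + 1·348 + 3·245 + 6·544 + 2·452 = 7687; the new element supplies -439, so x = -439/7 ≈ -62.71.
y: target moment 24×225 = 5400; current 4·110 + 1·88 + 1·180 + 3·173 + 6·88 + 2·392 = 2539; the new element supplies 2861, so y = 2861/7 ≈ 408.71.

(-63, 409)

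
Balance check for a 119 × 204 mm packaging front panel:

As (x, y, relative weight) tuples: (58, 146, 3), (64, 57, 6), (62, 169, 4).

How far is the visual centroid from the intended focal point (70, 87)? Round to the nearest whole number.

Weights sum to 3 + 6 + 4 = 13.
Σw·x = 3·58 + 6·64 + 4·62 = 806, so x̄ = 806/13 ≈ 62.00.
Σw·y = 3·146 + 6·57 + 4·169 = 1456, so ȳ = 1456/13 ≈ 112.00.
Relative to (70, 87): Δ = (-8.00, 25.00); |Δ| = √(-8.00² + 25.00²) ≈ 26.25.

≈ 26 mm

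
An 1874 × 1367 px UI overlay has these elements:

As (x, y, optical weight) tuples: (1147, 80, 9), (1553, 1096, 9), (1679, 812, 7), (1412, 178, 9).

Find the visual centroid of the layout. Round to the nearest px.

(1434, 526)

Total weight = 9 + 9 + 7 + 9 = 34.
Σw·x = 9·1147 + 9·1553 + 7·1679 + 9·1412 = 48761, so x̄ = 48761/34 ≈ 1434.15.
Σw·y = 9·80 + 9·1096 + 7·812 + 9·178 = 17870, so ȳ = 17870/34 ≈ 525.59.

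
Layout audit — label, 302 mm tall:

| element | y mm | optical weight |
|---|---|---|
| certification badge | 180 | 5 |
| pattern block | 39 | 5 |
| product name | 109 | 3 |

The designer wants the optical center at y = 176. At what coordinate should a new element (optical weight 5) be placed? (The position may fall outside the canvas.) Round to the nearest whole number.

y ≈ 349

After adding the new element, total weight = 5 + 5 + 3 + 5 = 18.
Along y: (1422 + 5·y) / 18 = 176 (existing moment 5·180 + 5·39 + 3·109 = 1422) ⇒ y = (3168 − 1422) / 5 ≈ 349.20.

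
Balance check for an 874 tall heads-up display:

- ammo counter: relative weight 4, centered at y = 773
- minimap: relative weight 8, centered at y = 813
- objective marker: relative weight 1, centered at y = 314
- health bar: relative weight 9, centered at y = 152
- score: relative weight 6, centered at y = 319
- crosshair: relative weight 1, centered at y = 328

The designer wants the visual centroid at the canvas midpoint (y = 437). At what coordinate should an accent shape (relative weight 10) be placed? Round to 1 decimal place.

New total weight: (4 + 8 + 1 + 9 + 6 + 1) + 10 = 39.
Along y: (13520 + 10·y) / 39 = 437 (existing moment 4·773 + 8·813 + 1·314 + 9·152 + 6·319 + 1·328 = 13520) ⇒ y = (17043 − 13520) / 10 ≈ 352.30.

y ≈ 352.3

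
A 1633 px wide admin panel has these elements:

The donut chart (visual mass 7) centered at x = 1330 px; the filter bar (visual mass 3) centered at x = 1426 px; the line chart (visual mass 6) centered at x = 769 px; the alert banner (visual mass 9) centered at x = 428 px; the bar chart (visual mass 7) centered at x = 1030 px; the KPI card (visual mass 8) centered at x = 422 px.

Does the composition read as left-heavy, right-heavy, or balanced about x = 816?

balanced

Total weight = 7 + 3 + 6 + 9 + 7 + 8 = 40.
Σw·x = 32640; x̄ = 32640/40 ≈ 816.00.
That equals the midline 816 — balanced.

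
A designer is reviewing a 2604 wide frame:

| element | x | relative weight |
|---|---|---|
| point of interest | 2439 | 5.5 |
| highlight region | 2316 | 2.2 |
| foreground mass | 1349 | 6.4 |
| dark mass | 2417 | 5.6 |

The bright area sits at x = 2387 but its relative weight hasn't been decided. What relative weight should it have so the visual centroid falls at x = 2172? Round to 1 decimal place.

Fixed elements: Σw = 5.5 + 2.2 + 6.4 + 5.6 = 19.7, Σw·x = 5.5·2439 + 2.2·2316 + 6.4·1349 + 5.6·2417 = 40678.5.
Set Σw·x/Σw = 2172: (40678.5 + 2387w) = 2172·(19.7 + w).
So w = (2172·19.7 − 40678.5)/(2387 − 2172) = 2109.9/215 ≈ 9.81.

w ≈ 9.8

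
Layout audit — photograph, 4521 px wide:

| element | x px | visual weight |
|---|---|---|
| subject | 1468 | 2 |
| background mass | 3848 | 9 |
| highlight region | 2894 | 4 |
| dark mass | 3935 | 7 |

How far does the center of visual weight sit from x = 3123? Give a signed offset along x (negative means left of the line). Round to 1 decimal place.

≈ 362.9 px

Weights sum to 2 + 9 + 4 + 7 = 22.
x-moment: 2·1468 + 9·3848 + 4·2894 + 7·3935 = 76689; centroid 76689/22 ≈ 3485.86.
Against x = 3123, that's 3485.86 − 3123 = 362.86.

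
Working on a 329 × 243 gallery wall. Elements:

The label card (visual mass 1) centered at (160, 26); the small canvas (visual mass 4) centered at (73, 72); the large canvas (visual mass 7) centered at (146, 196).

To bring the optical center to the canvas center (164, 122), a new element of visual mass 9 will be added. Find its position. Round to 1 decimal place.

After adding the new element, total weight = 1 + 4 + 7 + 9 = 21.
Along x: (1474 + 9·x) / 21 = 164 (existing moment 1·160 + 4·73 + 7·146 = 1474) ⇒ x = (3444 − 1474) / 9 ≈ 218.89.
Along y: (1686 + 9·y) / 21 = 122 (existing moment 1·26 + 4·72 + 7·196 = 1686) ⇒ y = (2562 − 1686) / 9 ≈ 97.33.

(218.9, 97.3)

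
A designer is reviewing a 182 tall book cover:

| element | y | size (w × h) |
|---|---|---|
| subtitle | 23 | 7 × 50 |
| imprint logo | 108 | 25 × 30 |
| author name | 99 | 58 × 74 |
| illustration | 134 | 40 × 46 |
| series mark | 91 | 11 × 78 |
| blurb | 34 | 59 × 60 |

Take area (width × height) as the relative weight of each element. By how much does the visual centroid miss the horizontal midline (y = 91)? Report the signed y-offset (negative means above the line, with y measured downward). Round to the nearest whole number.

≈ -9

Areas: subtitle 7·50 = 350, imprint logo 25·30 = 750, author name 58·74 = 4292, illustration 40·46 = 1840, series mark 11·78 = 858, blurb 59·60 = 3540. Total weight = 11630.
Σw·y = 958956; ȳ = 958956/11630 ≈ 82.46.
Against y = 91, that's 82.46 − 91 = -8.54.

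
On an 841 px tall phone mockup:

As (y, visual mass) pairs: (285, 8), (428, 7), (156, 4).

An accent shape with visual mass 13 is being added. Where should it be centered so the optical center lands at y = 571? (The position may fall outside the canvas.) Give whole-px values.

y ≈ 952

New total weight: (8 + 7 + 4) + 13 = 32.
Along y: (5900 + 13·y) / 32 = 571 (existing moment 8·285 + 7·428 + 4·156 = 5900) ⇒ y = (18272 − 5900) / 13 ≈ 951.69.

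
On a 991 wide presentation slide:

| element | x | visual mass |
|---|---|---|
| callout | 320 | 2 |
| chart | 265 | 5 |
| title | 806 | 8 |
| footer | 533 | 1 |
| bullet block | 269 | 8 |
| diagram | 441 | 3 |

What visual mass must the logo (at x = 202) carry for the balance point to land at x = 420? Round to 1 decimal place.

w ≈ 5.0

Existing Σw = 27 (2 + 5 + 8 + 1 + 8 + 3); existing moment 2·320 + 5·265 + 8·806 + 1·533 + 8·269 + 3·441 = 12421.
Set Σw·x/Σw = 420: (12421 + 202w) = 420·(27 + w).
Solving: w = (420·27 − 12421) / (202 − 420) = -1081 / -218 ≈ 4.96.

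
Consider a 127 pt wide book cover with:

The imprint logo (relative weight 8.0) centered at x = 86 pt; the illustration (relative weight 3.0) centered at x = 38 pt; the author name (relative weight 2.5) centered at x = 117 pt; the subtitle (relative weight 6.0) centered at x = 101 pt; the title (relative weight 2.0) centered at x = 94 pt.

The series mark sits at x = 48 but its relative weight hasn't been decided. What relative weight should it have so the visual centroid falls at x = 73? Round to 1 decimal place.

w ≈ 12.8

Existing Σw = 21.5 (8.0 + 3.0 + 2.5 + 6.0 + 2.0); existing moment 8.0·86 + 3.0·38 + 2.5·117 + 6.0·101 + 2.0·94 = 1888.5.
For the centroid to hit 73: (1888.5 + w·48) / (21.5 + w) = 73.
So w = (73·21.5 − 1888.5)/(48 − 73) = -319.0/-25 ≈ 12.76.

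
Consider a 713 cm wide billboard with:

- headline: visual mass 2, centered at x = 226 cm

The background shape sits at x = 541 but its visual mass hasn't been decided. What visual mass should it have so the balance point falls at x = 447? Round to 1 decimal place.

Known: weight 2 with moment 2·226 = 452.
For the centroid to hit 447: (452 + w·541) / (2 + w) = 447.
So w = (447·2 − 452)/(541 − 447) = 442/94 ≈ 4.70.

w ≈ 4.7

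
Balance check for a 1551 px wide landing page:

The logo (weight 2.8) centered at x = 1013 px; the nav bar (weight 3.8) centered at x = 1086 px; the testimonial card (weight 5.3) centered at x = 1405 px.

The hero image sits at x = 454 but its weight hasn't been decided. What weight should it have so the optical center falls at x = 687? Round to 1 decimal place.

Known weights sum to 2.8 + 3.8 + 5.3 = 11.9; their moment is 2.8·1013 + 3.8·1086 + 5.3·1405 = 14409.7.
For the centroid to hit 687: (14409.7 + w·454) / (11.9 + w) = 687.
So w = (687·11.9 − 14409.7)/(454 − 687) = -6234.4/-233 ≈ 26.76.

w ≈ 26.8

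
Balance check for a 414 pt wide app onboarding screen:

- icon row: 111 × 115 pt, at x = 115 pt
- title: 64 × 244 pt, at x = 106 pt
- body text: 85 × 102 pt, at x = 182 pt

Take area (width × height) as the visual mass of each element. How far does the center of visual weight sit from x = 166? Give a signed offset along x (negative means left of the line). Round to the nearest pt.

≈ -39 pt

Areas → weights: icon row 111·115 = 12765, title 64·244 = 15616, body text 85·102 = 8670; Σw = 37051.
x-moment: 12765·115 + 15616·106 + 8670·182 = 4701211; centroid 4701211/37051 ≈ 126.88.
Against x = 166, that's 126.88 − 166 = -39.12.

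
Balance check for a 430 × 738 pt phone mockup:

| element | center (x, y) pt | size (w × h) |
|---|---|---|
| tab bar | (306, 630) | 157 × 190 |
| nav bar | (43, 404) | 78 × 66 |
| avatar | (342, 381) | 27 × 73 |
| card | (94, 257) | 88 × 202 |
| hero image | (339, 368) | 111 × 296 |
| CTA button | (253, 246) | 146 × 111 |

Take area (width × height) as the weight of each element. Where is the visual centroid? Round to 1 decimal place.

Areas → weights: tab bar 157·190 = 29830, nav bar 78·66 = 5148, avatar 27·73 = 1971, card 88·202 = 17776, hero image 111·296 = 32856, CTA button 146·111 = 16206; Σw = 103787.
Σw·x = 29830·306 + 5148·43 + 1971·342 + 17776·94 + 32856·339 + 16206·253 = 26932672, so x̄ = 26932672/103787 ≈ 259.50.
Σw·y = 29830·630 + 5148·404 + 1971·381 + 17776·257 + 32856·368 + 16206·246 = 42269759, so ȳ = 42269759/103787 ≈ 407.27.

(259.5, 407.3)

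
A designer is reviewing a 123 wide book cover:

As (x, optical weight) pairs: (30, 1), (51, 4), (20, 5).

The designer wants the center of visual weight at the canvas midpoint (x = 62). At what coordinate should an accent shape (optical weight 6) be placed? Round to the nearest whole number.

New total weight: (1 + 4 + 5) + 6 = 16.
x: need Σw·x = 16·62 = 992. Existing = 1·30 + 4·51 + 5·20 = 334. Remainder 658 / 6 ≈ 109.67.

x ≈ 110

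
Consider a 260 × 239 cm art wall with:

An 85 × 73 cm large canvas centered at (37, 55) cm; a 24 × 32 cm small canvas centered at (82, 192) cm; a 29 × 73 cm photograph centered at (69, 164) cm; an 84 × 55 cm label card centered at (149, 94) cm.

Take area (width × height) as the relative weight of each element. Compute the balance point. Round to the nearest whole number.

Areas: large canvas 85·73 = 6205, small canvas 24·32 = 768, photograph 29·73 = 2117, label card 84·55 = 4620. Total weight = 13710.
x: (6205·37 + 768·82 + 2117·69 + 4620·149) / 13710 = 1127014 / 13710 ≈ 82.20
y: (6205·55 + 768·192 + 2117·164 + 4620·94) / 13710 = 1270199 / 13710 ≈ 92.65

(82, 93)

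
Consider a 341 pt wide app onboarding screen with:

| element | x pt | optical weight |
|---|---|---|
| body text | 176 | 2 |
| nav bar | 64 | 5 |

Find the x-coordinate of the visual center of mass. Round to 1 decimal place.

x ≈ 96.0

Total weight = 2 + 5 = 7.
x-moment: 2·176 + 5·64 = 672; centroid 672/7 ≈ 96.00.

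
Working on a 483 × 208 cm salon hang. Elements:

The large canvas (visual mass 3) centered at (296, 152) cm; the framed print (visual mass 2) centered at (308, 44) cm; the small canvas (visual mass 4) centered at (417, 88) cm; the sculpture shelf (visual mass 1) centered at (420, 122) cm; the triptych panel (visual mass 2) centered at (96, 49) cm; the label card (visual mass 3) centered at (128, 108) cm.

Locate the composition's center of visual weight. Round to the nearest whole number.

(278, 96)

Weights sum to 3 + 2 + 4 + 1 + 2 + 3 = 15.
x: moment 4168 / weight 15 ≈ 277.87
Σw·y = 1440; ȳ = 1440/15 ≈ 96.00.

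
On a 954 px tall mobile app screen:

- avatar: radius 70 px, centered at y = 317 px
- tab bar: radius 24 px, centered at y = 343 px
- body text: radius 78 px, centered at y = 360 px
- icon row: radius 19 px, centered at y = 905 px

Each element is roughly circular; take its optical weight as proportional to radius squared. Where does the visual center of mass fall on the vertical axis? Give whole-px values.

Weights ∝ r²: avatar 70² = 4900, tab bar 24² = 576, body text 78² = 6084, icon row 19² = 361; Σw = 11921.
Σw·y = 4900·317 + 576·343 + 6084·360 + 361·905 = 4267813, so ȳ = 4267813/11921 ≈ 358.01.

y ≈ 358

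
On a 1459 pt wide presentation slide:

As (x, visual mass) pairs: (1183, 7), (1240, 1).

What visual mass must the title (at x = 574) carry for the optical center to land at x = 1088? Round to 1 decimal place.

w ≈ 1.6

Known weights sum to 7 + 1 = 8; their moment is 7·1183 + 1·1240 = 9521.
For the centroid to hit 1088: (9521 + w·574) / (8 + w) = 1088.
So w = (1088·8 − 9521)/(574 − 1088) = -817/-514 ≈ 1.59.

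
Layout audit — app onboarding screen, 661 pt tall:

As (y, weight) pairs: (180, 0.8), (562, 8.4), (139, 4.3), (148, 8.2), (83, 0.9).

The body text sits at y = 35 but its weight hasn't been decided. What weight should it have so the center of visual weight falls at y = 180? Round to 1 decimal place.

w ≈ 18.5

Existing Σw = 22.6 (0.8 + 8.4 + 4.3 + 8.2 + 0.9); existing moment 0.8·180 + 8.4·562 + 4.3·139 + 8.2·148 + 0.9·83 = 6750.8.
For the centroid to hit 180: (6750.8 + w·35) / (22.6 + w) = 180.
So w = (180·22.6 − 6750.8)/(35 − 180) = -2682.8/-145 ≈ 18.50.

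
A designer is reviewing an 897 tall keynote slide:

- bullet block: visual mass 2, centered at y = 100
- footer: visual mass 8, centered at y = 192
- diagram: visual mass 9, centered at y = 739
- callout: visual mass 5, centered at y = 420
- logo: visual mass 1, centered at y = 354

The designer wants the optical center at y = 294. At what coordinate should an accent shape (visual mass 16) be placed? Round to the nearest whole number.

New total weight: (2 + 8 + 9 + 5 + 1) + 16 = 41.
y: target moment 41×294 = 12054; current 2·100 + 8·192 + 9·739 + 5·420 + 1·354 = 10841; the accent shape supplies 1213, so y = 1213/16 ≈ 75.81.

y ≈ 76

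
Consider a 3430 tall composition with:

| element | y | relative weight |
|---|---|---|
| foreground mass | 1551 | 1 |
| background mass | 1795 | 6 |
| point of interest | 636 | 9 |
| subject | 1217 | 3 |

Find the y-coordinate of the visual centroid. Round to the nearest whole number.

Total weight = 1 + 6 + 9 + 3 = 19.
y-moment: 1·1551 + 6·1795 + 9·636 + 3·1217 = 21696; centroid 21696/19 ≈ 1141.89.

y ≈ 1142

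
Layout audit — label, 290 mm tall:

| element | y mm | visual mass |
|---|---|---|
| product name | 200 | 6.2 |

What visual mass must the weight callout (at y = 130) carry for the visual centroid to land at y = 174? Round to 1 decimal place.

The single fixed element contributes weight 6.2, moment 6.2·200 = 1240.0.
For the centroid to hit 174: (1240.0 + w·130) / (6.2 + w) = 174.
Solving: w = (174·6.2 − 1240.0) / (130 − 174) = -161.2 / -44 ≈ 3.66.

w ≈ 3.7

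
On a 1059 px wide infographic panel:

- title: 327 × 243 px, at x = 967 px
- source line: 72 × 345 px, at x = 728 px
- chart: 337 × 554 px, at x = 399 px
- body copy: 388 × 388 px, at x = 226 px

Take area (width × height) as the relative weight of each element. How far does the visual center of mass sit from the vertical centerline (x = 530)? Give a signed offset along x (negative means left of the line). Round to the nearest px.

≈ -69 px

Areas: title 327·243 = 79461, source line 72·345 = 24840, chart 337·554 = 186698, body copy 388·388 = 150544. Total weight = 441543.
Σw·x = 79461·967 + 24840·728 + 186698·399 + 150544·226 = 203437753, so x̄ = 203437753/441543 ≈ 460.74.
Offset from x = 530: 460.74 − 530 ≈ -69.26.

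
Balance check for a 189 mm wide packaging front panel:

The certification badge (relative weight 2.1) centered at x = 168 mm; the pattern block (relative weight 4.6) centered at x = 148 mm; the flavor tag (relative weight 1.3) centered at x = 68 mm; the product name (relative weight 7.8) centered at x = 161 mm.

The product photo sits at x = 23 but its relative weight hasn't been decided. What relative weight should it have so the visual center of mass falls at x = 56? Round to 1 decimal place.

w ≈ 45.2

Known weights sum to 2.1 + 4.6 + 1.3 + 7.8 = 15.8; their moment is 2.1·168 + 4.6·148 + 1.3·68 + 7.8·161 = 2377.8.
For the centroid to hit 56: (2377.8 + w·23) / (15.8 + w) = 56.
Rearranging, w·(23 − 56) = 56·15.8 − 2377.8 = -1493.0, so w ≈ -1493.0/-33 = 45.24.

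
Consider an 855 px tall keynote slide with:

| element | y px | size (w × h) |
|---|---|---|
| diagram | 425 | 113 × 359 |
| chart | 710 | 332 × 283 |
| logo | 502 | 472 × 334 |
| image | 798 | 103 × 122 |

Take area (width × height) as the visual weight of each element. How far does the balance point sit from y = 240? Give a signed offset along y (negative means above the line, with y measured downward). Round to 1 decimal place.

≈ 328.1 px

Taking area as weight: diagram 113·359 = 40567, chart 332·283 = 93956, logo 472·334 = 157648, image 103·122 = 12566. Sum 304737.
y-moment: 40567·425 + 93956·710 + 157648·502 + 12566·798 = 173116699; centroid 173116699/304737 ≈ 568.09.
Against y = 240, that's 568.09 − 240 = 328.09.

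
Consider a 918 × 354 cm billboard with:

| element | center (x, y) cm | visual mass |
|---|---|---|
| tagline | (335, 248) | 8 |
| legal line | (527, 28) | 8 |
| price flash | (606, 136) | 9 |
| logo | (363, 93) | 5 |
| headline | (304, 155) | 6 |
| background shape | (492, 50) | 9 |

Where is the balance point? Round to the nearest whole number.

Weights sum to 8 + 8 + 9 + 5 + 6 + 9 = 45.
x-moment: 8·335 + 8·527 + 9·606 + 5·363 + 6·304 + 9·492 = 20417; centroid 20417/45 ≈ 453.71.
y-moment: 8·248 + 8·28 + 9·136 + 5·93 + 6·155 + 9·50 = 5277; centroid 5277/45 ≈ 117.27.

(454, 117)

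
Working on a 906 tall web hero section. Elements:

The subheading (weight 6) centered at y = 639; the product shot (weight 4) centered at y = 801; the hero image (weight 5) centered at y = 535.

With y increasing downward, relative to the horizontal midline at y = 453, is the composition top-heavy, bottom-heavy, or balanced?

bottom-heavy

Total weight = 6 + 4 + 5 = 15.
Σw·y = 6·639 + 4·801 + 5·535 = 9713, so ȳ = 9713/15 ≈ 647.53.
Since 647.5 is below (larger y than) 453, the composition reads bottom-heavy.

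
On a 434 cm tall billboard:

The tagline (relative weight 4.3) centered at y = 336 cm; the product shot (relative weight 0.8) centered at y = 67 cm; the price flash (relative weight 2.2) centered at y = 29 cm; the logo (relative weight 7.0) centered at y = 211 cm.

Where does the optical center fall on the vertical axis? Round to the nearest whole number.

Σw = 4.3 + 0.8 + 2.2 + 7.0 = 14.3.
y-moment: 4.3·336 + 0.8·67 + 2.2·29 + 7.0·211 = 3039.2; centroid 3039.2/14.3 ≈ 212.53.

y ≈ 213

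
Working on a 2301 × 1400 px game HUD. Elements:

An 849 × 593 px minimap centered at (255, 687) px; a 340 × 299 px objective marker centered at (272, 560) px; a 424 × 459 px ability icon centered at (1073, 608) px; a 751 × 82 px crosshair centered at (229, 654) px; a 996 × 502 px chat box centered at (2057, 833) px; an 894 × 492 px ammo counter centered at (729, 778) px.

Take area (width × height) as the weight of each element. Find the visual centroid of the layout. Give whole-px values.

(959, 733)

Areas → weights: minimap 849·593 = 503457, objective marker 340·299 = 101660, ability icon 424·459 = 194616, crosshair 751·82 = 61582, chat box 996·502 = 499992, ammo counter 894·492 = 439848; Σw = 1801155.
Σw·x = 1728091037; x̄ = 1728091037/1801155 ≈ 959.43.
Σw·y = 1320100795; ȳ = 1320100795/1801155 ≈ 732.92.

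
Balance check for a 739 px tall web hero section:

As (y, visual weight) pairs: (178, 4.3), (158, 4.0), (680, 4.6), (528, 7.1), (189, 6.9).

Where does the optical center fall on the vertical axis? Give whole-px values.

Total weight = 4.3 + 4.0 + 4.6 + 7.1 + 6.9 = 26.9.
Σw·y = 4.3·178 + 4.0·158 + 4.6·680 + 7.1·528 + 6.9·189 = 9578.3, so ȳ = 9578.3/26.9 ≈ 356.07.

y ≈ 356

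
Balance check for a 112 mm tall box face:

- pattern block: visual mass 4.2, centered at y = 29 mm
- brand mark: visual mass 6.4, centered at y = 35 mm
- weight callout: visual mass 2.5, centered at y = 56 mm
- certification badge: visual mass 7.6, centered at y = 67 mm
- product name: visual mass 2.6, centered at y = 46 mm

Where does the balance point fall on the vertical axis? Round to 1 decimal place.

y ≈ 47.8

Total weight = 4.2 + 6.4 + 2.5 + 7.6 + 2.6 = 23.3.
y: (4.2·29 + 6.4·35 + 2.5·56 + 7.6·67 + 2.6·46) / 23.3 = 1114.6 / 23.3 ≈ 47.84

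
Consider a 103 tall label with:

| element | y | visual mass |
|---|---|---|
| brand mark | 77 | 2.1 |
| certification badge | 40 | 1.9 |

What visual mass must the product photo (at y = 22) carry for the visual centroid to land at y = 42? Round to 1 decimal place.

Existing Σw = 4.0 (2.1 + 1.9); existing moment 2.1·77 + 1.9·40 = 237.7.
For the centroid to hit 42: (237.7 + w·22) / (4.0 + w) = 42.
So w = (42·4.0 − 237.7)/(22 − 42) = -69.7/-20 ≈ 3.49.

w ≈ 3.5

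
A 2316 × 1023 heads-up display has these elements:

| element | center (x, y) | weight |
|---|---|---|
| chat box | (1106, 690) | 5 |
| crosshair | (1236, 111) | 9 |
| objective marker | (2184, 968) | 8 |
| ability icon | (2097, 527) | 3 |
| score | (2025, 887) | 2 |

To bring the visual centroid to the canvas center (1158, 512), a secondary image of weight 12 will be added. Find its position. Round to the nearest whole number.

(58, 368)

After adding the secondary image, total weight = 5 + 9 + 8 + 3 + 2 + 12 = 39.
x: need Σw·x = 39·1158 = 45162. Existing = 5·1106 + 9·1236 + 8·2184 + 3·2097 + 2·2025 = 44467. Remainder 695 / 12 ≈ 57.92.
y: need Σw·y = 39·512 = 19968. Existing = 5·690 + 9·111 + 8·968 + 3·527 + 2·887 = 15548. Remainder 4420 / 12 ≈ 368.33.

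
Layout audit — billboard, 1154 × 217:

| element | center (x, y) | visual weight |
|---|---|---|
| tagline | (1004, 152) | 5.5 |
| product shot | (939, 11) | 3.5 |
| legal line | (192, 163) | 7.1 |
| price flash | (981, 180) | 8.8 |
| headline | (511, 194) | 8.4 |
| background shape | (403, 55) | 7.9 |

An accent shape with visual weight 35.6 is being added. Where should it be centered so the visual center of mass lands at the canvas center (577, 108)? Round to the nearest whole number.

(507, 73)

With the accent shape, Σw becomes 5.5 + 3.5 + 7.1 + 8.8 + 8.4 + 7.9 + 35.6 = 76.8.
Along x: (26280.6 + 35.6·x) / 76.8 = 577 (existing moment 5.5·1004 + 3.5·939 + 7.1·192 + 8.8·981 + 8.4·511 + 7.9·403 = 26280.6) ⇒ x = (44313.6 − 26280.6) / 35.6 ≈ 506.54.
Along y: (5679.9 + 35.6·y) / 76.8 = 108 (existing moment 5.5·152 + 3.5·11 + 7.1·163 + 8.8·180 + 8.4·194 + 7.9·55 = 5679.9) ⇒ y = (8294.4 − 5679.9) / 35.6 ≈ 73.44.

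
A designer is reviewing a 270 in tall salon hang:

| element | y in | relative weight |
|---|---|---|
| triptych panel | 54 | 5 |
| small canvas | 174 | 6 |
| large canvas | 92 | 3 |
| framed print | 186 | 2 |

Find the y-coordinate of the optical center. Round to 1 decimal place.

y ≈ 122.6

Weights sum to 5 + 6 + 3 + 2 = 16.
y-moment: 5·54 + 6·174 + 3·92 + 2·186 = 1962; centroid 1962/16 ≈ 122.62.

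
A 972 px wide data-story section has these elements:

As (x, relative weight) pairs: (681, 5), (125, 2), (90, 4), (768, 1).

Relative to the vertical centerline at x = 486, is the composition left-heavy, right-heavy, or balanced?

Weights sum to 5 + 2 + 4 + 1 = 12.
x: (5·681 + 2·125 + 4·90 + 1·768) / 12 = 4783 / 12 ≈ 398.58
Since 398.6 is left of 486, the composition reads left-heavy.

left-heavy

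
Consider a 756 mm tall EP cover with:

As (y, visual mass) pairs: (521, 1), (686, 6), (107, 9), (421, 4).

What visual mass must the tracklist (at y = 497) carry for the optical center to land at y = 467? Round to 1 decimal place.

Known weights sum to 1 + 6 + 9 + 4 = 20; their moment is 1·521 + 6·686 + 9·107 + 4·421 = 7284.
For the centroid to hit 467: (7284 + w·497) / (20 + w) = 467.
So w = (467·20 − 7284)/(497 − 467) = 2056/30 ≈ 68.53.

w ≈ 68.5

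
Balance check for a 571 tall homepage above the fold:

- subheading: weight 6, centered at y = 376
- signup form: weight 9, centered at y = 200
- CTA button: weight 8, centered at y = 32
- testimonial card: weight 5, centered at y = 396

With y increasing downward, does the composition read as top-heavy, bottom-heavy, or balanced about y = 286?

Σw = 6 + 9 + 8 + 5 = 28.
y-moment: 6·376 + 9·200 + 8·32 + 5·396 = 6292; centroid 6292/28 ≈ 224.71.
Since 224.7 is above (smaller y than) 286, the composition reads top-heavy.

top-heavy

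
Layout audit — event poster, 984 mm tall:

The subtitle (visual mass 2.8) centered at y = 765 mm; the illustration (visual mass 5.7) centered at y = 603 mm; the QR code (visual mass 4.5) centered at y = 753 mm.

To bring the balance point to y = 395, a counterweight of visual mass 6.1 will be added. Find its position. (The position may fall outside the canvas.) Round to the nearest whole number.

After adding the counterweight, total weight = 2.8 + 5.7 + 4.5 + 6.1 = 19.1.
Along y: (8967.6 + 6.1·y) / 19.1 = 395 (existing moment 2.8·765 + 5.7·603 + 4.5·753 = 8967.6) ⇒ y = (7544.5 − 8967.6) / 6.1 ≈ -233.30.

y ≈ -233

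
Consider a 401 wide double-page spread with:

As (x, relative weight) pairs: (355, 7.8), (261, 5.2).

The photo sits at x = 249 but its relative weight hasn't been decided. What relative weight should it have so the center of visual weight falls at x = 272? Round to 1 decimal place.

w ≈ 25.7

Known weights sum to 7.8 + 5.2 = 13.0; their moment is 7.8·355 + 5.2·261 = 4126.2.
Balance at x = 272 requires (4126.2 + w·249) / (13.0 + w) = 272.
Rearranging, w·(249 − 272) = 272·13.0 − 4126.2 = -590.2, so w ≈ -590.2/-23 = 25.66.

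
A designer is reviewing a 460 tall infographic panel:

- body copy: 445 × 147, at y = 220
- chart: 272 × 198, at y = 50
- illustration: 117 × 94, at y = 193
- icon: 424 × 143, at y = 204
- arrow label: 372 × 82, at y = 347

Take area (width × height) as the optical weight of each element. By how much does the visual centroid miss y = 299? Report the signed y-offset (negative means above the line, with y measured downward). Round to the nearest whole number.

≈ -109

Areas: body copy 445·147 = 65415, chart 272·198 = 53856, illustration 117·94 = 10998, icon 424·143 = 60632, arrow label 372·82 = 30504. Total weight = 221405.
Σw·y = 65415·220 + 53856·50 + 10998·193 + 60632·204 + 30504·347 = 42160530, so ȳ = 42160530/221405 ≈ 190.42.
Difference: 190.42 − 299 ≈ -108.58.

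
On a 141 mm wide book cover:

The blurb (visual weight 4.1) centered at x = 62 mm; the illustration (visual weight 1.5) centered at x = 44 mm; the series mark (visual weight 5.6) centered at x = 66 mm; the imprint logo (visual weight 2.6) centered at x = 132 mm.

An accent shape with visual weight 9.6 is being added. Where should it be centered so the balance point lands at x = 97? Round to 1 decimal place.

After adding the accent shape, total weight = 4.1 + 1.5 + 5.6 + 2.6 + 9.6 = 23.4.
Along x: (1033.0 + 9.6·x) / 23.4 = 97 (existing moment 4.1·62 + 1.5·44 + 5.6·66 + 2.6·132 = 1033.0) ⇒ x = (2269.8 − 1033.0) / 9.6 ≈ 128.83.

x ≈ 128.8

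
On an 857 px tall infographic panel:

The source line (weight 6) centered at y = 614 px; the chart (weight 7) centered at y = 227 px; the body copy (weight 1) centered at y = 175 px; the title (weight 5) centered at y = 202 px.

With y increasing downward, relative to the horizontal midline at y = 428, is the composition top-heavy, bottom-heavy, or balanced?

Total weight = 6 + 7 + 1 + 5 = 19.
y-moment: 6·614 + 7·227 + 1·175 + 5·202 = 6458; centroid 6458/19 ≈ 339.89.
339.9 vs midline 428 → top-heavy.

top-heavy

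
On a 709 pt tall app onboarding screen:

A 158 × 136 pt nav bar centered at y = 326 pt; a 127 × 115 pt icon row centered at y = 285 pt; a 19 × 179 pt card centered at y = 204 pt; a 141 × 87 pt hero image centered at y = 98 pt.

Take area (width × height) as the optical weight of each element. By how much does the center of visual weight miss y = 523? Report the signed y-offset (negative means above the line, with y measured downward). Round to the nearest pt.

≈ -271 pt

Taking area as weight: nav bar 158·136 = 21488, icon row 127·115 = 14605, card 19·179 = 3401, hero image 141·87 = 12267. Sum 51761.
Σw·y = 21488·326 + 14605·285 + 3401·204 + 12267·98 = 13063483, so ȳ = 13063483/51761 ≈ 252.38.
Against y = 523, that's 252.38 − 523 = -270.62.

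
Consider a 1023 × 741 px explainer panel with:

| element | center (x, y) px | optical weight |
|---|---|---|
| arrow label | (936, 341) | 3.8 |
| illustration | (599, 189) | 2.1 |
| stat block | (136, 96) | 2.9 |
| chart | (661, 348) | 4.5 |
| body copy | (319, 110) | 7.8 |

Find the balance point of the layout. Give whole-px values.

(506, 208)

Weights sum to 3.8 + 2.1 + 2.9 + 4.5 + 7.8 = 21.1.
Σw·x = 3.8·936 + 2.1·599 + 2.9·136 + 4.5·661 + 7.8·319 = 10671.8, so x̄ = 10671.8/21.1 ≈ 505.77.
Σw·y = 3.8·341 + 2.1·189 + 2.9·96 + 4.5·348 + 7.8·110 = 4395.1, so ȳ = 4395.1/21.1 ≈ 208.30.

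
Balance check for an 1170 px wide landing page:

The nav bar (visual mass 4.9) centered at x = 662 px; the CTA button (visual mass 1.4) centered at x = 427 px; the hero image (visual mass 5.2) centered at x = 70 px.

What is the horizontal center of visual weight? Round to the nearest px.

x ≈ 366

Σw = 4.9 + 1.4 + 5.2 = 11.5.
x-moment: 4.9·662 + 1.4·427 + 5.2·70 = 4205.6; centroid 4205.6/11.5 ≈ 365.70.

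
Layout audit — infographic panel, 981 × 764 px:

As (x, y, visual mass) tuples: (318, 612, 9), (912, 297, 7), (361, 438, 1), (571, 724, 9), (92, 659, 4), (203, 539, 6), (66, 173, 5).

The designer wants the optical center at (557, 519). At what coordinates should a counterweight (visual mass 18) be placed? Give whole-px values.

After adding the counterweight, total weight = 9 + 7 + 1 + 9 + 4 + 6 + 5 + 18 = 59.
x: target moment 59×557 = 32863; current 9·318 + 7·912 + 1·361 + 9·571 + 4·92 + 6·203 + 5·66 = 16662; the counterweight supplies 16201, so x = 16201/18 ≈ 900.06.
y: target moment 59×519 = 30621; current 9·612 + 7·297 + 1·438 + 9·724 + 4·659 + 6·539 + 5·173 = 21276; the counterweight supplies 9345, so y = 9345/18 ≈ 519.17.

(900, 519)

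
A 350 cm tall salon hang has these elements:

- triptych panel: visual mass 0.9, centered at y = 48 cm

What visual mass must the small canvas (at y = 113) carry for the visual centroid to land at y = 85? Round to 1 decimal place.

Known: weight 0.9 with moment 0.9·48 = 43.2.
Set Σw·y/Σw = 85: (43.2 + 113w) = 85·(0.9 + w).
Rearranging, w·(113 − 85) = 85·0.9 − 43.2 = 33.3, so w ≈ 33.3/28 = 1.19.

w ≈ 1.2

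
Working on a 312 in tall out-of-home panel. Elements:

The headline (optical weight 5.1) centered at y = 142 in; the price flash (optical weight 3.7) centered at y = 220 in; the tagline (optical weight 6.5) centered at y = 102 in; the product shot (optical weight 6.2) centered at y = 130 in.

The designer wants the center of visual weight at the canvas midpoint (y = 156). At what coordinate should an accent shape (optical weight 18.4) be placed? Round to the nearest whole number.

y ≈ 175

With the accent shape, Σw becomes 5.1 + 3.7 + 6.5 + 6.2 + 18.4 = 39.9.
y: need Σw·y = 39.9·156 = 6224.4. Existing = 5.1·142 + 3.7·220 + 6.5·102 + 6.2·130 = 3007.2. Remainder 3217.2 / 18.4 ≈ 174.85.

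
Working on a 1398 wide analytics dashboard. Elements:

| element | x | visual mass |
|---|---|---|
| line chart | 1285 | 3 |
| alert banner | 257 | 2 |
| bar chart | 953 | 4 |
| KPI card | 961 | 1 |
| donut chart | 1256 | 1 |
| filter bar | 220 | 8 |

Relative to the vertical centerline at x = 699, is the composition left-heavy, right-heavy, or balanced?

left-heavy

Total weight = 3 + 2 + 4 + 1 + 1 + 8 = 19.
x: (3·1285 + 2·257 + 4·953 + 1·961 + 1·1256 + 8·220) / 19 = 12158 / 19 ≈ 639.89
639.9 lies left of the midline 699, so the layout is left-heavy.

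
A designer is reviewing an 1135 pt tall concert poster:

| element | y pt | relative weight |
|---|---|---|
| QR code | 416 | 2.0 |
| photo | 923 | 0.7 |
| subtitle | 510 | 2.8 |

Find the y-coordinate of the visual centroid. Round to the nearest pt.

Total weight = 2.0 + 0.7 + 2.8 = 5.5.
Σw·y = 2.0·416 + 0.7·923 + 2.8·510 = 2906.1, so ȳ = 2906.1/5.5 ≈ 528.38.

y ≈ 528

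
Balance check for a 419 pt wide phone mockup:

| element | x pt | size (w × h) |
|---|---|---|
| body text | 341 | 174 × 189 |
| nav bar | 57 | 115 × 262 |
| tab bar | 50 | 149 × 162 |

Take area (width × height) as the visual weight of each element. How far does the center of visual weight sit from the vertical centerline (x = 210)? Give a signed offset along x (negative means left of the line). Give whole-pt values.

≈ -48 pt

Areas → weights: body text 174·189 = 32886, nav bar 115·262 = 30130, tab bar 149·162 = 24138; Σw = 87154.
Σw·x = 32886·341 + 30130·57 + 24138·50 = 14138436, so x̄ = 14138436/87154 ≈ 162.22.
Difference: 162.22 − 210 ≈ -47.78.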